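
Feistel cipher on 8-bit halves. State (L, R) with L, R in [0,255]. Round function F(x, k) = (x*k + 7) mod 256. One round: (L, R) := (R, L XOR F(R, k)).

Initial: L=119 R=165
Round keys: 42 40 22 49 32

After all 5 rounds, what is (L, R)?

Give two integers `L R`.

Answer: 230 58

Derivation:
Round 1 (k=42): L=165 R=110
Round 2 (k=40): L=110 R=146
Round 3 (k=22): L=146 R=253
Round 4 (k=49): L=253 R=230
Round 5 (k=32): L=230 R=58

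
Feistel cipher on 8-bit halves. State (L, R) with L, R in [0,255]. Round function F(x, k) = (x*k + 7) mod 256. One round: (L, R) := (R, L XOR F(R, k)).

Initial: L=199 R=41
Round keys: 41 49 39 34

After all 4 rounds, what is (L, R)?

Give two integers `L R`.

Answer: 159 58

Derivation:
Round 1 (k=41): L=41 R=95
Round 2 (k=49): L=95 R=31
Round 3 (k=39): L=31 R=159
Round 4 (k=34): L=159 R=58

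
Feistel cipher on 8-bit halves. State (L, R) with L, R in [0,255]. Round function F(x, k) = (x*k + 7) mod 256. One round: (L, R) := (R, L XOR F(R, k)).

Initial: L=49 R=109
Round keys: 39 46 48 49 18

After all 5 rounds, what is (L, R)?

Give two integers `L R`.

Answer: 135 81

Derivation:
Round 1 (k=39): L=109 R=147
Round 2 (k=46): L=147 R=28
Round 3 (k=48): L=28 R=212
Round 4 (k=49): L=212 R=135
Round 5 (k=18): L=135 R=81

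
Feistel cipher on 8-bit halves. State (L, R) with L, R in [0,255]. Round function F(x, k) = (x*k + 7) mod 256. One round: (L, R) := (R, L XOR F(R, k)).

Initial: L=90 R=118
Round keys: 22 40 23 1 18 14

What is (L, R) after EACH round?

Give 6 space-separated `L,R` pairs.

Round 1 (k=22): L=118 R=113
Round 2 (k=40): L=113 R=217
Round 3 (k=23): L=217 R=247
Round 4 (k=1): L=247 R=39
Round 5 (k=18): L=39 R=50
Round 6 (k=14): L=50 R=228

Answer: 118,113 113,217 217,247 247,39 39,50 50,228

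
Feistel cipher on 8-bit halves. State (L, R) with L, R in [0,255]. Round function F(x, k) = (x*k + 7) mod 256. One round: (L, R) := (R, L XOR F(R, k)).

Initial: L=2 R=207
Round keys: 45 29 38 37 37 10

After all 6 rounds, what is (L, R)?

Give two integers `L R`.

Answer: 206 1

Derivation:
Round 1 (k=45): L=207 R=104
Round 2 (k=29): L=104 R=0
Round 3 (k=38): L=0 R=111
Round 4 (k=37): L=111 R=18
Round 5 (k=37): L=18 R=206
Round 6 (k=10): L=206 R=1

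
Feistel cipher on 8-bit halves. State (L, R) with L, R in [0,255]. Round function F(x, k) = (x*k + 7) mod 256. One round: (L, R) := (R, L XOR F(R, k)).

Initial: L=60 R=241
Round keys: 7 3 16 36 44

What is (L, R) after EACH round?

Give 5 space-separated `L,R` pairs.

Round 1 (k=7): L=241 R=162
Round 2 (k=3): L=162 R=28
Round 3 (k=16): L=28 R=101
Round 4 (k=36): L=101 R=39
Round 5 (k=44): L=39 R=222

Answer: 241,162 162,28 28,101 101,39 39,222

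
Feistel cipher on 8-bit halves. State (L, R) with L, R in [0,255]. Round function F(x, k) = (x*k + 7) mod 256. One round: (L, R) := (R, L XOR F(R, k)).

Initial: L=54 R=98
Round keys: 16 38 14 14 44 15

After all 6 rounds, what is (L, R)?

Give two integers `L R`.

Round 1 (k=16): L=98 R=17
Round 2 (k=38): L=17 R=239
Round 3 (k=14): L=239 R=8
Round 4 (k=14): L=8 R=152
Round 5 (k=44): L=152 R=47
Round 6 (k=15): L=47 R=80

Answer: 47 80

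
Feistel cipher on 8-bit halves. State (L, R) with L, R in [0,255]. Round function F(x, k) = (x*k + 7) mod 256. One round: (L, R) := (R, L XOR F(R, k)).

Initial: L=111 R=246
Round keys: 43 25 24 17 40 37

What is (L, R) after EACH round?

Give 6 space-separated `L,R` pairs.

Answer: 246,54 54,187 187,185 185,235 235,6 6,14

Derivation:
Round 1 (k=43): L=246 R=54
Round 2 (k=25): L=54 R=187
Round 3 (k=24): L=187 R=185
Round 4 (k=17): L=185 R=235
Round 5 (k=40): L=235 R=6
Round 6 (k=37): L=6 R=14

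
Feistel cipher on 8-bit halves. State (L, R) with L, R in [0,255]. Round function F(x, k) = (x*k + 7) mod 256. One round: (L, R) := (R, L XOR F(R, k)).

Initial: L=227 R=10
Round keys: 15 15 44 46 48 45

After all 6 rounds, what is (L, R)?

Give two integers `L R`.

Round 1 (k=15): L=10 R=126
Round 2 (k=15): L=126 R=99
Round 3 (k=44): L=99 R=117
Round 4 (k=46): L=117 R=110
Round 5 (k=48): L=110 R=210
Round 6 (k=45): L=210 R=159

Answer: 210 159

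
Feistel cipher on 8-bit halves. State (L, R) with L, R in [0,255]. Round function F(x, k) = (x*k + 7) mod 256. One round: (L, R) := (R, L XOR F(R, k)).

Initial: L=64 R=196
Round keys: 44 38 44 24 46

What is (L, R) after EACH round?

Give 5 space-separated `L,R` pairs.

Answer: 196,247 247,117 117,212 212,146 146,151

Derivation:
Round 1 (k=44): L=196 R=247
Round 2 (k=38): L=247 R=117
Round 3 (k=44): L=117 R=212
Round 4 (k=24): L=212 R=146
Round 5 (k=46): L=146 R=151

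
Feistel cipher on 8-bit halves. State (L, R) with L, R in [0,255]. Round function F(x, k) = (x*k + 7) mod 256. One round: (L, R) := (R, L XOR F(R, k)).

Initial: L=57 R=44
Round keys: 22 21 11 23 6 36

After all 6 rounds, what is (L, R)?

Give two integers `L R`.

Round 1 (k=22): L=44 R=246
Round 2 (k=21): L=246 R=25
Round 3 (k=11): L=25 R=236
Round 4 (k=23): L=236 R=34
Round 5 (k=6): L=34 R=63
Round 6 (k=36): L=63 R=193

Answer: 63 193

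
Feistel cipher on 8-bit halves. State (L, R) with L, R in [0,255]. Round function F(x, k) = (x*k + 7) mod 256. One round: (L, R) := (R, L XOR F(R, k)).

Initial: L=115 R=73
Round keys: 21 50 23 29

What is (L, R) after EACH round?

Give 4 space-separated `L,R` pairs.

Answer: 73,119 119,12 12,108 108,79

Derivation:
Round 1 (k=21): L=73 R=119
Round 2 (k=50): L=119 R=12
Round 3 (k=23): L=12 R=108
Round 4 (k=29): L=108 R=79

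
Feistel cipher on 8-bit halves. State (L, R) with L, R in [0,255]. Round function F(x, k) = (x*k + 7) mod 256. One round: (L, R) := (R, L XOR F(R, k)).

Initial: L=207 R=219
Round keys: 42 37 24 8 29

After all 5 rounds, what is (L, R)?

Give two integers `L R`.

Round 1 (k=42): L=219 R=58
Round 2 (k=37): L=58 R=178
Round 3 (k=24): L=178 R=141
Round 4 (k=8): L=141 R=221
Round 5 (k=29): L=221 R=157

Answer: 221 157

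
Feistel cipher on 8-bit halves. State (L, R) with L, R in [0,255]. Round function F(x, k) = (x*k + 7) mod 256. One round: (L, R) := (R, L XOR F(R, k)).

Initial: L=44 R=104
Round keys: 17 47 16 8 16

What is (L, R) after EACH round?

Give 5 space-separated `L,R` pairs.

Round 1 (k=17): L=104 R=195
Round 2 (k=47): L=195 R=188
Round 3 (k=16): L=188 R=4
Round 4 (k=8): L=4 R=155
Round 5 (k=16): L=155 R=179

Answer: 104,195 195,188 188,4 4,155 155,179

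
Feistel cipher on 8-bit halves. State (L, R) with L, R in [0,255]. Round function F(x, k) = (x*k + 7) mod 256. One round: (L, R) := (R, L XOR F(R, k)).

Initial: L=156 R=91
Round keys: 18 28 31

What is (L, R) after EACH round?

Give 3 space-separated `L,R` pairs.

Round 1 (k=18): L=91 R=241
Round 2 (k=28): L=241 R=56
Round 3 (k=31): L=56 R=62

Answer: 91,241 241,56 56,62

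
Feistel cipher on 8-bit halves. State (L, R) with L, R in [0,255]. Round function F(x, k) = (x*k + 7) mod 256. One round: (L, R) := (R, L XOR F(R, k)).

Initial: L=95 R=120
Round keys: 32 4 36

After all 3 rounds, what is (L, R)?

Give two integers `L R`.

Round 1 (k=32): L=120 R=88
Round 2 (k=4): L=88 R=31
Round 3 (k=36): L=31 R=59

Answer: 31 59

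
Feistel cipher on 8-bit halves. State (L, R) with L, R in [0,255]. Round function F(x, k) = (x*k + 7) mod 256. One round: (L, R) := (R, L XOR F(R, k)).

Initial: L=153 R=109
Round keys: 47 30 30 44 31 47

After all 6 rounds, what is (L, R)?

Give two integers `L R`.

Answer: 80 204

Derivation:
Round 1 (k=47): L=109 R=147
Round 2 (k=30): L=147 R=44
Round 3 (k=30): L=44 R=188
Round 4 (k=44): L=188 R=123
Round 5 (k=31): L=123 R=80
Round 6 (k=47): L=80 R=204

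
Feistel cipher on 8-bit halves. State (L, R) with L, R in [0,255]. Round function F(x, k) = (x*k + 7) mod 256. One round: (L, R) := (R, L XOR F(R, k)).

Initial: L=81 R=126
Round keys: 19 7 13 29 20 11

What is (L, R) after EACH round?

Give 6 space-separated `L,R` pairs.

Answer: 126,48 48,41 41,44 44,42 42,99 99,98

Derivation:
Round 1 (k=19): L=126 R=48
Round 2 (k=7): L=48 R=41
Round 3 (k=13): L=41 R=44
Round 4 (k=29): L=44 R=42
Round 5 (k=20): L=42 R=99
Round 6 (k=11): L=99 R=98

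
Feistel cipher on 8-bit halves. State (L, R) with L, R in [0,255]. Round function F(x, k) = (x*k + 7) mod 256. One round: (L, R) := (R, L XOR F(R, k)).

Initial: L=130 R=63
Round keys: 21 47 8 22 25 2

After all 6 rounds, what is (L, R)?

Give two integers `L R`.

Answer: 255 44

Derivation:
Round 1 (k=21): L=63 R=176
Round 2 (k=47): L=176 R=104
Round 3 (k=8): L=104 R=247
Round 4 (k=22): L=247 R=41
Round 5 (k=25): L=41 R=255
Round 6 (k=2): L=255 R=44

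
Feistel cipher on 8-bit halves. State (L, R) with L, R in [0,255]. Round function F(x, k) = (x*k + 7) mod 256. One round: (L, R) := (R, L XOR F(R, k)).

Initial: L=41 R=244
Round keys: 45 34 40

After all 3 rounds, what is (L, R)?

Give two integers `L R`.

Answer: 63 29

Derivation:
Round 1 (k=45): L=244 R=194
Round 2 (k=34): L=194 R=63
Round 3 (k=40): L=63 R=29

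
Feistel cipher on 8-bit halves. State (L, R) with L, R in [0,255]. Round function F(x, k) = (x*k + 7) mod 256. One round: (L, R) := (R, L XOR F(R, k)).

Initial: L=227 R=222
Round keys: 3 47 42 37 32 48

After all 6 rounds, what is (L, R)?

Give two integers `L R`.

Answer: 80 198

Derivation:
Round 1 (k=3): L=222 R=66
Round 2 (k=47): L=66 R=251
Round 3 (k=42): L=251 R=119
Round 4 (k=37): L=119 R=193
Round 5 (k=32): L=193 R=80
Round 6 (k=48): L=80 R=198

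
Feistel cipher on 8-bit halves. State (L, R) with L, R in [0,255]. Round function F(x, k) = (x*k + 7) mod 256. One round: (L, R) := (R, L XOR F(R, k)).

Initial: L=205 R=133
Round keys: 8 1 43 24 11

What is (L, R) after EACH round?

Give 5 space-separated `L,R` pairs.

Answer: 133,226 226,108 108,201 201,179 179,113

Derivation:
Round 1 (k=8): L=133 R=226
Round 2 (k=1): L=226 R=108
Round 3 (k=43): L=108 R=201
Round 4 (k=24): L=201 R=179
Round 5 (k=11): L=179 R=113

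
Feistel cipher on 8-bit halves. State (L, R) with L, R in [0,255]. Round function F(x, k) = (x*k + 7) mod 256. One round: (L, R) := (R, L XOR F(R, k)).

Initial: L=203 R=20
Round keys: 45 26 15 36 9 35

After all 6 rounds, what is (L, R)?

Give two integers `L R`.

Answer: 79 80

Derivation:
Round 1 (k=45): L=20 R=64
Round 2 (k=26): L=64 R=147
Round 3 (k=15): L=147 R=228
Round 4 (k=36): L=228 R=132
Round 5 (k=9): L=132 R=79
Round 6 (k=35): L=79 R=80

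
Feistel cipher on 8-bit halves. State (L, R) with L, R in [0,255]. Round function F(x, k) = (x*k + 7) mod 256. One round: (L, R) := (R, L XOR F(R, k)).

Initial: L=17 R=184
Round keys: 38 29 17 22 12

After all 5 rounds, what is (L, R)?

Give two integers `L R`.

Answer: 62 141

Derivation:
Round 1 (k=38): L=184 R=70
Round 2 (k=29): L=70 R=77
Round 3 (k=17): L=77 R=98
Round 4 (k=22): L=98 R=62
Round 5 (k=12): L=62 R=141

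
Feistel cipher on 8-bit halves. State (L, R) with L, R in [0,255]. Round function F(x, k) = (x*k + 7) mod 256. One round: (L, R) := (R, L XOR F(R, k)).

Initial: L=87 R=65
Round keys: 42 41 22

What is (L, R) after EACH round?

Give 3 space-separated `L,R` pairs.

Answer: 65,230 230,156 156,137

Derivation:
Round 1 (k=42): L=65 R=230
Round 2 (k=41): L=230 R=156
Round 3 (k=22): L=156 R=137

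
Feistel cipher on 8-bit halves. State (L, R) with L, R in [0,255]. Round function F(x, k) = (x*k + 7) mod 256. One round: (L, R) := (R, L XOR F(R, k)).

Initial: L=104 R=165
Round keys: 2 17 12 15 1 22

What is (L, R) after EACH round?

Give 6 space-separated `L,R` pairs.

Round 1 (k=2): L=165 R=57
Round 2 (k=17): L=57 R=117
Round 3 (k=12): L=117 R=186
Round 4 (k=15): L=186 R=152
Round 5 (k=1): L=152 R=37
Round 6 (k=22): L=37 R=173

Answer: 165,57 57,117 117,186 186,152 152,37 37,173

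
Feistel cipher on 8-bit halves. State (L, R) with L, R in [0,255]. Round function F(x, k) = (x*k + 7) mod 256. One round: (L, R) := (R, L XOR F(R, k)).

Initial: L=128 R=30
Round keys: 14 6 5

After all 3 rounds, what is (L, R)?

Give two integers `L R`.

Answer: 23 81

Derivation:
Round 1 (k=14): L=30 R=43
Round 2 (k=6): L=43 R=23
Round 3 (k=5): L=23 R=81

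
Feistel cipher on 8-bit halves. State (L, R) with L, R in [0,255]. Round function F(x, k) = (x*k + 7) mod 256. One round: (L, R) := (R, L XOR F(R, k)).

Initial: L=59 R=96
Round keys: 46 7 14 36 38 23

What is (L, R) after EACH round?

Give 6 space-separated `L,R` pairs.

Answer: 96,124 124,11 11,221 221,16 16,186 186,173

Derivation:
Round 1 (k=46): L=96 R=124
Round 2 (k=7): L=124 R=11
Round 3 (k=14): L=11 R=221
Round 4 (k=36): L=221 R=16
Round 5 (k=38): L=16 R=186
Round 6 (k=23): L=186 R=173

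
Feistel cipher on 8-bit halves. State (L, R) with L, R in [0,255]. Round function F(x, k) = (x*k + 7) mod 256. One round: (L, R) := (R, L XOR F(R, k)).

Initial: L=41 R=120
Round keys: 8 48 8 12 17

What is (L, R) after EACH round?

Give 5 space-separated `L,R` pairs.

Round 1 (k=8): L=120 R=238
Round 2 (k=48): L=238 R=223
Round 3 (k=8): L=223 R=17
Round 4 (k=12): L=17 R=12
Round 5 (k=17): L=12 R=194

Answer: 120,238 238,223 223,17 17,12 12,194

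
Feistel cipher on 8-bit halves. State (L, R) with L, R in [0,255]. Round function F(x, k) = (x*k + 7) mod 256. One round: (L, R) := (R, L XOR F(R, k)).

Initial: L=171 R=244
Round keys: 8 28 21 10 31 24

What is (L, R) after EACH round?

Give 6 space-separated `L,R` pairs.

Answer: 244,12 12,163 163,106 106,136 136,21 21,119

Derivation:
Round 1 (k=8): L=244 R=12
Round 2 (k=28): L=12 R=163
Round 3 (k=21): L=163 R=106
Round 4 (k=10): L=106 R=136
Round 5 (k=31): L=136 R=21
Round 6 (k=24): L=21 R=119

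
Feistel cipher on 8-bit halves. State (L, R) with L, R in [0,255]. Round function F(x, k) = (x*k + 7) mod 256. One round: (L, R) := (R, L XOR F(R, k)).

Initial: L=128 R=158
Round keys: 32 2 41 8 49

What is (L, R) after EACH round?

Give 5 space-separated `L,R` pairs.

Round 1 (k=32): L=158 R=71
Round 2 (k=2): L=71 R=11
Round 3 (k=41): L=11 R=141
Round 4 (k=8): L=141 R=100
Round 5 (k=49): L=100 R=166

Answer: 158,71 71,11 11,141 141,100 100,166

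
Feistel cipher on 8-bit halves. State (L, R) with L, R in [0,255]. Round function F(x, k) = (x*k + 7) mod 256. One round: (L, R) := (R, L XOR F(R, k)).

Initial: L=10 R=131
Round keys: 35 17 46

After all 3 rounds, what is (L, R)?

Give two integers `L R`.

Answer: 34 217

Derivation:
Round 1 (k=35): L=131 R=250
Round 2 (k=17): L=250 R=34
Round 3 (k=46): L=34 R=217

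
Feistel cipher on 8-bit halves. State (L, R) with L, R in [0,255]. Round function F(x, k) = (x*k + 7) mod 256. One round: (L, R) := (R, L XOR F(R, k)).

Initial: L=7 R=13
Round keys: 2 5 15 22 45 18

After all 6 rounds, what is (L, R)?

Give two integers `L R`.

Answer: 209 92

Derivation:
Round 1 (k=2): L=13 R=38
Round 2 (k=5): L=38 R=200
Round 3 (k=15): L=200 R=153
Round 4 (k=22): L=153 R=229
Round 5 (k=45): L=229 R=209
Round 6 (k=18): L=209 R=92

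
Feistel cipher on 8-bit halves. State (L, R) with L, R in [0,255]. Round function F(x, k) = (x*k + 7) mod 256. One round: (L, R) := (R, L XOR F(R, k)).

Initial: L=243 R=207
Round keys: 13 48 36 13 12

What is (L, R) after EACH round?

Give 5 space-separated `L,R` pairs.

Answer: 207,121 121,120 120,158 158,117 117,29

Derivation:
Round 1 (k=13): L=207 R=121
Round 2 (k=48): L=121 R=120
Round 3 (k=36): L=120 R=158
Round 4 (k=13): L=158 R=117
Round 5 (k=12): L=117 R=29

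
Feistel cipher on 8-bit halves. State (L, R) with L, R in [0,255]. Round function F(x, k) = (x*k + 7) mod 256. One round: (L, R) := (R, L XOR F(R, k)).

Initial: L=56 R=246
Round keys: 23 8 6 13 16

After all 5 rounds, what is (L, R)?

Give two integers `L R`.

Answer: 66 99

Derivation:
Round 1 (k=23): L=246 R=25
Round 2 (k=8): L=25 R=57
Round 3 (k=6): L=57 R=68
Round 4 (k=13): L=68 R=66
Round 5 (k=16): L=66 R=99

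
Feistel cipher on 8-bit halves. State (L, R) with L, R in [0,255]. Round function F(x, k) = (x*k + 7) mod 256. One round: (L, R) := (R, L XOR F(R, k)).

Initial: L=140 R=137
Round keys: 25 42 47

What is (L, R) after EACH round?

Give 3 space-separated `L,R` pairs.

Round 1 (k=25): L=137 R=228
Round 2 (k=42): L=228 R=230
Round 3 (k=47): L=230 R=165

Answer: 137,228 228,230 230,165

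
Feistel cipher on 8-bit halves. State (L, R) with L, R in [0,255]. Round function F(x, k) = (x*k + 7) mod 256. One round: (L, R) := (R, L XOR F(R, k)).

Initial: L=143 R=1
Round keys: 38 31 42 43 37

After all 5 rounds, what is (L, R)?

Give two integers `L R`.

Round 1 (k=38): L=1 R=162
Round 2 (k=31): L=162 R=164
Round 3 (k=42): L=164 R=77
Round 4 (k=43): L=77 R=82
Round 5 (k=37): L=82 R=172

Answer: 82 172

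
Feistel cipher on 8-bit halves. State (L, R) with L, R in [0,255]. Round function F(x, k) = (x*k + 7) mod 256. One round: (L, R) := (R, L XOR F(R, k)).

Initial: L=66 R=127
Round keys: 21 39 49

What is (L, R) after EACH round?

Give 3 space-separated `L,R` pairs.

Answer: 127,48 48,40 40,159

Derivation:
Round 1 (k=21): L=127 R=48
Round 2 (k=39): L=48 R=40
Round 3 (k=49): L=40 R=159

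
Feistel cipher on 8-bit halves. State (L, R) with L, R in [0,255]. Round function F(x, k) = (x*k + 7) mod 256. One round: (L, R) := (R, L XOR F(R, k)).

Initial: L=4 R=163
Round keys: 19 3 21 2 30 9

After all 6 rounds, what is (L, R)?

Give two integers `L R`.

Round 1 (k=19): L=163 R=36
Round 2 (k=3): L=36 R=208
Round 3 (k=21): L=208 R=51
Round 4 (k=2): L=51 R=189
Round 5 (k=30): L=189 R=30
Round 6 (k=9): L=30 R=168

Answer: 30 168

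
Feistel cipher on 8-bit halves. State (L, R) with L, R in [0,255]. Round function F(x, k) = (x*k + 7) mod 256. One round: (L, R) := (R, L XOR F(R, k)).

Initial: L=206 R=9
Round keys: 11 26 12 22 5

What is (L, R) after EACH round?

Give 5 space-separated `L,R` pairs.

Round 1 (k=11): L=9 R=164
Round 2 (k=26): L=164 R=166
Round 3 (k=12): L=166 R=107
Round 4 (k=22): L=107 R=159
Round 5 (k=5): L=159 R=73

Answer: 9,164 164,166 166,107 107,159 159,73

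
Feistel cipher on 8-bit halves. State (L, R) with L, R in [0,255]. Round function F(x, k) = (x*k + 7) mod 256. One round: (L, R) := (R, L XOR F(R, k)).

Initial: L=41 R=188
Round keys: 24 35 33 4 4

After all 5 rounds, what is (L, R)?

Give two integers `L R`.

Round 1 (k=24): L=188 R=142
Round 2 (k=35): L=142 R=205
Round 3 (k=33): L=205 R=250
Round 4 (k=4): L=250 R=34
Round 5 (k=4): L=34 R=117

Answer: 34 117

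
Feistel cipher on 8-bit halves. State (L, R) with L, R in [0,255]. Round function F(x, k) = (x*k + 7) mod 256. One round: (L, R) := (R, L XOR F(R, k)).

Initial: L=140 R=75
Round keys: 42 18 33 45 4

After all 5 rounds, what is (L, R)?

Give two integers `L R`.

Round 1 (k=42): L=75 R=217
Round 2 (k=18): L=217 R=2
Round 3 (k=33): L=2 R=144
Round 4 (k=45): L=144 R=85
Round 5 (k=4): L=85 R=203

Answer: 85 203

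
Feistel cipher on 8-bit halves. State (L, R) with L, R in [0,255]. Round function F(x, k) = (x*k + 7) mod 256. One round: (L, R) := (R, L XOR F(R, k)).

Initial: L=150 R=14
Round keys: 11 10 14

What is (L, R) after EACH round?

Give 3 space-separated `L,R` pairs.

Round 1 (k=11): L=14 R=55
Round 2 (k=10): L=55 R=35
Round 3 (k=14): L=35 R=198

Answer: 14,55 55,35 35,198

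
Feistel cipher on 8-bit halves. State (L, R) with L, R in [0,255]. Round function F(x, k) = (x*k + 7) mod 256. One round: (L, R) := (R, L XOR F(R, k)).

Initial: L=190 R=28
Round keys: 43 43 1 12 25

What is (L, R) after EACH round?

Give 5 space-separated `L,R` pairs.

Round 1 (k=43): L=28 R=5
Round 2 (k=43): L=5 R=194
Round 3 (k=1): L=194 R=204
Round 4 (k=12): L=204 R=85
Round 5 (k=25): L=85 R=152

Answer: 28,5 5,194 194,204 204,85 85,152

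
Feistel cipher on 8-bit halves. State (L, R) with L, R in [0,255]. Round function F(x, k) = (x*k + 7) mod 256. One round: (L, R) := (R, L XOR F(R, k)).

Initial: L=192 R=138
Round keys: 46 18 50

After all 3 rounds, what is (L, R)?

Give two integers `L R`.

Answer: 215 22

Derivation:
Round 1 (k=46): L=138 R=19
Round 2 (k=18): L=19 R=215
Round 3 (k=50): L=215 R=22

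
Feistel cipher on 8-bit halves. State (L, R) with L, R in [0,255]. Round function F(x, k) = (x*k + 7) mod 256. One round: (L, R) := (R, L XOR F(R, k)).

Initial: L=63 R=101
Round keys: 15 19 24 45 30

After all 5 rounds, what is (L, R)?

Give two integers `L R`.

Round 1 (k=15): L=101 R=205
Round 2 (k=19): L=205 R=91
Round 3 (k=24): L=91 R=66
Round 4 (k=45): L=66 R=250
Round 5 (k=30): L=250 R=17

Answer: 250 17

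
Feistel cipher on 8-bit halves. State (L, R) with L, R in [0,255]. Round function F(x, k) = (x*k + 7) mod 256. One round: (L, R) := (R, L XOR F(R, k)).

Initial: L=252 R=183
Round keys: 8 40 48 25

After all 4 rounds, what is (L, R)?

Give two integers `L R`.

Round 1 (k=8): L=183 R=67
Round 2 (k=40): L=67 R=200
Round 3 (k=48): L=200 R=196
Round 4 (k=25): L=196 R=227

Answer: 196 227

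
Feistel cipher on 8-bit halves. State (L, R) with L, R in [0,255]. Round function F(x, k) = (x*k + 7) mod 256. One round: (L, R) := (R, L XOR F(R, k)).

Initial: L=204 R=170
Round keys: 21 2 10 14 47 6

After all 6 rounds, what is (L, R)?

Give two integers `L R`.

Answer: 139 85

Derivation:
Round 1 (k=21): L=170 R=53
Round 2 (k=2): L=53 R=219
Round 3 (k=10): L=219 R=160
Round 4 (k=14): L=160 R=28
Round 5 (k=47): L=28 R=139
Round 6 (k=6): L=139 R=85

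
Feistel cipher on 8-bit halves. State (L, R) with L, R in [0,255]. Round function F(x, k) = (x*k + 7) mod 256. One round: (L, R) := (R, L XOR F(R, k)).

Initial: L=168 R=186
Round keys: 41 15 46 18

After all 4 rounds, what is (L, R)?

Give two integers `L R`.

Round 1 (k=41): L=186 R=121
Round 2 (k=15): L=121 R=164
Round 3 (k=46): L=164 R=6
Round 4 (k=18): L=6 R=215

Answer: 6 215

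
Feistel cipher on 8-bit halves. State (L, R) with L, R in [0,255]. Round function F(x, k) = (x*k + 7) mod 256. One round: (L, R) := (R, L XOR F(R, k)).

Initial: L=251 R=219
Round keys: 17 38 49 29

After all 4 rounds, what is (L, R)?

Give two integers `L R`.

Answer: 4 61

Derivation:
Round 1 (k=17): L=219 R=105
Round 2 (k=38): L=105 R=70
Round 3 (k=49): L=70 R=4
Round 4 (k=29): L=4 R=61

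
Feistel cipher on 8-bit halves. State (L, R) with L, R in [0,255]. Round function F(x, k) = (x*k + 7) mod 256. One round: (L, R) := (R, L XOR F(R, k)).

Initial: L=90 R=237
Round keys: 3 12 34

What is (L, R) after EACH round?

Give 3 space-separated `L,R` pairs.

Round 1 (k=3): L=237 R=148
Round 2 (k=12): L=148 R=26
Round 3 (k=34): L=26 R=239

Answer: 237,148 148,26 26,239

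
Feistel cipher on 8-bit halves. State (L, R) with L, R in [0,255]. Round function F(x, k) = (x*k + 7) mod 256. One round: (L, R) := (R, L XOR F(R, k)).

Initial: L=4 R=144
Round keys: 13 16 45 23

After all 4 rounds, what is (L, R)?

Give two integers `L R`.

Round 1 (k=13): L=144 R=83
Round 2 (k=16): L=83 R=167
Round 3 (k=45): L=167 R=49
Round 4 (k=23): L=49 R=201

Answer: 49 201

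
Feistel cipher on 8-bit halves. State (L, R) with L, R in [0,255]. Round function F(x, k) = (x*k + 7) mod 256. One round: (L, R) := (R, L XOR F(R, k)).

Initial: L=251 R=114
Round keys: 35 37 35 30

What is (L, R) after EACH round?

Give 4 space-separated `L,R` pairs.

Answer: 114,102 102,183 183,106 106,196

Derivation:
Round 1 (k=35): L=114 R=102
Round 2 (k=37): L=102 R=183
Round 3 (k=35): L=183 R=106
Round 4 (k=30): L=106 R=196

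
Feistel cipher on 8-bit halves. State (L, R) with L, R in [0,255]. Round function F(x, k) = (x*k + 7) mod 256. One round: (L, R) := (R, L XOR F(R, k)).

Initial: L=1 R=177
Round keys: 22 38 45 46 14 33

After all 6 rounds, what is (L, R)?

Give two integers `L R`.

Answer: 16 156

Derivation:
Round 1 (k=22): L=177 R=60
Round 2 (k=38): L=60 R=94
Round 3 (k=45): L=94 R=177
Round 4 (k=46): L=177 R=139
Round 5 (k=14): L=139 R=16
Round 6 (k=33): L=16 R=156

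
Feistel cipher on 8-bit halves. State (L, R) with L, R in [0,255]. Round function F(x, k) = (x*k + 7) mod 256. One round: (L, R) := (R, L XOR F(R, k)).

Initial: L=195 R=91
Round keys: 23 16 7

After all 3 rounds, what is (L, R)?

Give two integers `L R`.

Round 1 (k=23): L=91 R=247
Round 2 (k=16): L=247 R=44
Round 3 (k=7): L=44 R=204

Answer: 44 204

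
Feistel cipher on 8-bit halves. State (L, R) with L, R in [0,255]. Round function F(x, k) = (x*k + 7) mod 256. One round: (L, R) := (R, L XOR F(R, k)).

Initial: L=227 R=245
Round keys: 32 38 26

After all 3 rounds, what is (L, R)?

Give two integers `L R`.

Round 1 (k=32): L=245 R=68
Round 2 (k=38): L=68 R=234
Round 3 (k=26): L=234 R=143

Answer: 234 143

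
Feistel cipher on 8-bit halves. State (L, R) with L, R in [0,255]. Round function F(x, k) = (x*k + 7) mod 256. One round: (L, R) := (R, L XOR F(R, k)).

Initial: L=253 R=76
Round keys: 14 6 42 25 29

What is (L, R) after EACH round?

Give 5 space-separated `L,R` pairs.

Round 1 (k=14): L=76 R=210
Round 2 (k=6): L=210 R=191
Round 3 (k=42): L=191 R=143
Round 4 (k=25): L=143 R=65
Round 5 (k=29): L=65 R=235

Answer: 76,210 210,191 191,143 143,65 65,235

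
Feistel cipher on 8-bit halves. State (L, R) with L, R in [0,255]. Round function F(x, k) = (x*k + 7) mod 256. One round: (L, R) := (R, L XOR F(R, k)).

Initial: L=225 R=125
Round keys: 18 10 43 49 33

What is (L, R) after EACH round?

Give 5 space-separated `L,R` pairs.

Answer: 125,48 48,154 154,213 213,86 86,200

Derivation:
Round 1 (k=18): L=125 R=48
Round 2 (k=10): L=48 R=154
Round 3 (k=43): L=154 R=213
Round 4 (k=49): L=213 R=86
Round 5 (k=33): L=86 R=200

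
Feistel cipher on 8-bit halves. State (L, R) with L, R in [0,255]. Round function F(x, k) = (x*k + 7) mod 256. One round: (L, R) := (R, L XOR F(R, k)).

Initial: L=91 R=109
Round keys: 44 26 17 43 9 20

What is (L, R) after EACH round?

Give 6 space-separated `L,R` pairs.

Round 1 (k=44): L=109 R=152
Round 2 (k=26): L=152 R=26
Round 3 (k=17): L=26 R=89
Round 4 (k=43): L=89 R=224
Round 5 (k=9): L=224 R=190
Round 6 (k=20): L=190 R=63

Answer: 109,152 152,26 26,89 89,224 224,190 190,63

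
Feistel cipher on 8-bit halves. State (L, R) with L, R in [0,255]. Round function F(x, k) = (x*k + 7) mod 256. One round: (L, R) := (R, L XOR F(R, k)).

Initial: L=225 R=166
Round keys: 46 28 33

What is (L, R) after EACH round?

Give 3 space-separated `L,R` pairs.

Round 1 (k=46): L=166 R=58
Round 2 (k=28): L=58 R=249
Round 3 (k=33): L=249 R=26

Answer: 166,58 58,249 249,26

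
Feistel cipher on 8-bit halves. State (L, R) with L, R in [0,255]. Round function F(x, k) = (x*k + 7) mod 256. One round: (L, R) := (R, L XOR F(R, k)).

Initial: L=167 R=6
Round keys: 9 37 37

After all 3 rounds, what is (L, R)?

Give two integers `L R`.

Answer: 79 232

Derivation:
Round 1 (k=9): L=6 R=154
Round 2 (k=37): L=154 R=79
Round 3 (k=37): L=79 R=232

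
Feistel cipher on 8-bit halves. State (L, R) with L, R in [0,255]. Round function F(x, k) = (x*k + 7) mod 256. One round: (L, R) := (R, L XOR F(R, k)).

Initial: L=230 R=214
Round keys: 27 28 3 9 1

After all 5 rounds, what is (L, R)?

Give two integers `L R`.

Round 1 (k=27): L=214 R=127
Round 2 (k=28): L=127 R=61
Round 3 (k=3): L=61 R=193
Round 4 (k=9): L=193 R=237
Round 5 (k=1): L=237 R=53

Answer: 237 53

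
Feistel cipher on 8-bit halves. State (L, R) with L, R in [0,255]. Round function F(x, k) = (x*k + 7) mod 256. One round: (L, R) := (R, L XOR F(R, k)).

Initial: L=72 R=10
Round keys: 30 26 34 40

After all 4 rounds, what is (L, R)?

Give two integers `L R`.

Answer: 126 56

Derivation:
Round 1 (k=30): L=10 R=123
Round 2 (k=26): L=123 R=143
Round 3 (k=34): L=143 R=126
Round 4 (k=40): L=126 R=56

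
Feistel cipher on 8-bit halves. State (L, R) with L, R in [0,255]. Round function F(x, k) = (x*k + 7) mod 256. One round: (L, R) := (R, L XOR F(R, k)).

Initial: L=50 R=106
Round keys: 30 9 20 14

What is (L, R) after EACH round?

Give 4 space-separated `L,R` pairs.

Answer: 106,65 65,58 58,206 206,113

Derivation:
Round 1 (k=30): L=106 R=65
Round 2 (k=9): L=65 R=58
Round 3 (k=20): L=58 R=206
Round 4 (k=14): L=206 R=113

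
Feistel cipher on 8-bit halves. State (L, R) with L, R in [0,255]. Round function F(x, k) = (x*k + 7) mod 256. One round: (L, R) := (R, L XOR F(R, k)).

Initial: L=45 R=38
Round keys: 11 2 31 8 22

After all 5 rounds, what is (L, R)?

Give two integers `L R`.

Round 1 (k=11): L=38 R=132
Round 2 (k=2): L=132 R=41
Round 3 (k=31): L=41 R=122
Round 4 (k=8): L=122 R=254
Round 5 (k=22): L=254 R=161

Answer: 254 161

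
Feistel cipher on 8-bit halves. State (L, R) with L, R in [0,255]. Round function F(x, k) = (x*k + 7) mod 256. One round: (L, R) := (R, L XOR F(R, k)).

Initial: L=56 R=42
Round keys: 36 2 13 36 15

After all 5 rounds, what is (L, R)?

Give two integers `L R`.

Answer: 68 206

Derivation:
Round 1 (k=36): L=42 R=215
Round 2 (k=2): L=215 R=159
Round 3 (k=13): L=159 R=205
Round 4 (k=36): L=205 R=68
Round 5 (k=15): L=68 R=206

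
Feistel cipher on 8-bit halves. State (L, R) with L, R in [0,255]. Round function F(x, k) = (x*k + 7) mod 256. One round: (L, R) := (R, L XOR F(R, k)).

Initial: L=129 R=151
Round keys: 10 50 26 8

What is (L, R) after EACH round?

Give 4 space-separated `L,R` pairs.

Answer: 151,108 108,136 136,187 187,87

Derivation:
Round 1 (k=10): L=151 R=108
Round 2 (k=50): L=108 R=136
Round 3 (k=26): L=136 R=187
Round 4 (k=8): L=187 R=87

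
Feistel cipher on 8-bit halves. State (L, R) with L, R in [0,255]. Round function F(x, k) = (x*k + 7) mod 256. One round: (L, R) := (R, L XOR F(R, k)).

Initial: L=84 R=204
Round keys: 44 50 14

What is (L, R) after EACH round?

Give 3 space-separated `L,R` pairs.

Answer: 204,67 67,209 209,54

Derivation:
Round 1 (k=44): L=204 R=67
Round 2 (k=50): L=67 R=209
Round 3 (k=14): L=209 R=54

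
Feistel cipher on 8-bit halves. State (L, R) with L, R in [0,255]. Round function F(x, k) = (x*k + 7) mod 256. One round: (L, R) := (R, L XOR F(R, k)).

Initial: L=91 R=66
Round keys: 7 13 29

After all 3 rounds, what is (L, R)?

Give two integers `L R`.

Round 1 (k=7): L=66 R=142
Round 2 (k=13): L=142 R=127
Round 3 (k=29): L=127 R=228

Answer: 127 228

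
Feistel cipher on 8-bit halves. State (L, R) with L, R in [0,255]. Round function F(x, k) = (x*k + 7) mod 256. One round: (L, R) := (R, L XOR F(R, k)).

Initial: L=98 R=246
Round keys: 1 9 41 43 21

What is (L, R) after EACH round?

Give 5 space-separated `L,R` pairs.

Round 1 (k=1): L=246 R=159
Round 2 (k=9): L=159 R=104
Round 3 (k=41): L=104 R=48
Round 4 (k=43): L=48 R=127
Round 5 (k=21): L=127 R=66

Answer: 246,159 159,104 104,48 48,127 127,66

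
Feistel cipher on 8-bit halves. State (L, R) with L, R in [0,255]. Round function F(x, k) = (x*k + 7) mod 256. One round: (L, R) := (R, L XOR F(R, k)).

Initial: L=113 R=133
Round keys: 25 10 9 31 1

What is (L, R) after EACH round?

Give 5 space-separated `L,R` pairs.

Answer: 133,117 117,28 28,118 118,77 77,34

Derivation:
Round 1 (k=25): L=133 R=117
Round 2 (k=10): L=117 R=28
Round 3 (k=9): L=28 R=118
Round 4 (k=31): L=118 R=77
Round 5 (k=1): L=77 R=34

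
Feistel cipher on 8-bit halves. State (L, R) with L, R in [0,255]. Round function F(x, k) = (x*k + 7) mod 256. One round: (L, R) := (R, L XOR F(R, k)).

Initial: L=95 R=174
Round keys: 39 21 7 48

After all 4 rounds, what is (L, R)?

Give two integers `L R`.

Answer: 114 92

Derivation:
Round 1 (k=39): L=174 R=214
Round 2 (k=21): L=214 R=59
Round 3 (k=7): L=59 R=114
Round 4 (k=48): L=114 R=92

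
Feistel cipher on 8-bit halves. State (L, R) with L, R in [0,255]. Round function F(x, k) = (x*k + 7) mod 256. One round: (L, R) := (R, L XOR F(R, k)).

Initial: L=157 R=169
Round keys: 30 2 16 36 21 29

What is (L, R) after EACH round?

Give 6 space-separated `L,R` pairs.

Answer: 169,72 72,62 62,175 175,157 157,71 71,143

Derivation:
Round 1 (k=30): L=169 R=72
Round 2 (k=2): L=72 R=62
Round 3 (k=16): L=62 R=175
Round 4 (k=36): L=175 R=157
Round 5 (k=21): L=157 R=71
Round 6 (k=29): L=71 R=143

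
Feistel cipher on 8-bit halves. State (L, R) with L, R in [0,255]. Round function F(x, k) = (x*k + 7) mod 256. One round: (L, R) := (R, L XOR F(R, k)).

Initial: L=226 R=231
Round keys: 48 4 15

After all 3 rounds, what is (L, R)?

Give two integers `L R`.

Answer: 60 62

Derivation:
Round 1 (k=48): L=231 R=181
Round 2 (k=4): L=181 R=60
Round 3 (k=15): L=60 R=62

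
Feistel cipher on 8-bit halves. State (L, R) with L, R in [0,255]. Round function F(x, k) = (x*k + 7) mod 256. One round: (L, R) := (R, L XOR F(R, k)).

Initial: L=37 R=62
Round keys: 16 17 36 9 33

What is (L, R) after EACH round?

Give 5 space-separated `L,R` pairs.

Answer: 62,194 194,215 215,129 129,71 71,175

Derivation:
Round 1 (k=16): L=62 R=194
Round 2 (k=17): L=194 R=215
Round 3 (k=36): L=215 R=129
Round 4 (k=9): L=129 R=71
Round 5 (k=33): L=71 R=175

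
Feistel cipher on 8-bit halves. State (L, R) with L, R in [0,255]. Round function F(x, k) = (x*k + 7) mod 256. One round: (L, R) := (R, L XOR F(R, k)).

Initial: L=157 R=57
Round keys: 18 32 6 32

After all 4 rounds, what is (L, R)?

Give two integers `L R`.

Answer: 239 89

Derivation:
Round 1 (k=18): L=57 R=148
Round 2 (k=32): L=148 R=190
Round 3 (k=6): L=190 R=239
Round 4 (k=32): L=239 R=89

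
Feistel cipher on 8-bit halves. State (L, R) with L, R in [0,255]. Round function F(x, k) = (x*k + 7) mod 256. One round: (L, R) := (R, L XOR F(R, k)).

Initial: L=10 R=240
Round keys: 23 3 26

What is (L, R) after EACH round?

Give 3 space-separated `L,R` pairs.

Round 1 (k=23): L=240 R=157
Round 2 (k=3): L=157 R=46
Round 3 (k=26): L=46 R=46

Answer: 240,157 157,46 46,46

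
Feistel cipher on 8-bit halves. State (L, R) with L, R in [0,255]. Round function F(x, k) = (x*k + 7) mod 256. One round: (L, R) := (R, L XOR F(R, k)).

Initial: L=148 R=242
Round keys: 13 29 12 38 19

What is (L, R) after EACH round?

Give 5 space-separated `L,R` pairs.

Answer: 242,197 197,170 170,58 58,9 9,136

Derivation:
Round 1 (k=13): L=242 R=197
Round 2 (k=29): L=197 R=170
Round 3 (k=12): L=170 R=58
Round 4 (k=38): L=58 R=9
Round 5 (k=19): L=9 R=136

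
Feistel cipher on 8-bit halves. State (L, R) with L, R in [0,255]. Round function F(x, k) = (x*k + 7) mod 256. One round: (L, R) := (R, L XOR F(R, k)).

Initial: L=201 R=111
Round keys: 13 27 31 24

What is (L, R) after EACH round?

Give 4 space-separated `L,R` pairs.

Round 1 (k=13): L=111 R=99
Round 2 (k=27): L=99 R=23
Round 3 (k=31): L=23 R=179
Round 4 (k=24): L=179 R=216

Answer: 111,99 99,23 23,179 179,216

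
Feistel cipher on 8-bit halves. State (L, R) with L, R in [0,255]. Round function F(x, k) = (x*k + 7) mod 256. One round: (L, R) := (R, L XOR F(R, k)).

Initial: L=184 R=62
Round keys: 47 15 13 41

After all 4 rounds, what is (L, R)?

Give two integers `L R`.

Answer: 206 125

Derivation:
Round 1 (k=47): L=62 R=209
Round 2 (k=15): L=209 R=120
Round 3 (k=13): L=120 R=206
Round 4 (k=41): L=206 R=125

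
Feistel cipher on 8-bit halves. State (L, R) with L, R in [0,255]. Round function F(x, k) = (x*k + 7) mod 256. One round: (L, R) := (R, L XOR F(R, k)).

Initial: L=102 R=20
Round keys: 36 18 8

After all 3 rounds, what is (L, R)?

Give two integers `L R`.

Answer: 109 222

Derivation:
Round 1 (k=36): L=20 R=177
Round 2 (k=18): L=177 R=109
Round 3 (k=8): L=109 R=222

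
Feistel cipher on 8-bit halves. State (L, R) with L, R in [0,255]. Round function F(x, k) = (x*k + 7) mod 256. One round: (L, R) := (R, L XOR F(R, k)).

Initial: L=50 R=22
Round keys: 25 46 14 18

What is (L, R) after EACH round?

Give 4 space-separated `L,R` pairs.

Answer: 22,31 31,143 143,198 198,124

Derivation:
Round 1 (k=25): L=22 R=31
Round 2 (k=46): L=31 R=143
Round 3 (k=14): L=143 R=198
Round 4 (k=18): L=198 R=124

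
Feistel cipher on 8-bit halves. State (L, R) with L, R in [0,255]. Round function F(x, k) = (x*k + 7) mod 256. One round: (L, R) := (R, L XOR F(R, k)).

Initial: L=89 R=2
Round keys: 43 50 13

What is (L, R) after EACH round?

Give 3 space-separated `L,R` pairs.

Answer: 2,4 4,205 205,116

Derivation:
Round 1 (k=43): L=2 R=4
Round 2 (k=50): L=4 R=205
Round 3 (k=13): L=205 R=116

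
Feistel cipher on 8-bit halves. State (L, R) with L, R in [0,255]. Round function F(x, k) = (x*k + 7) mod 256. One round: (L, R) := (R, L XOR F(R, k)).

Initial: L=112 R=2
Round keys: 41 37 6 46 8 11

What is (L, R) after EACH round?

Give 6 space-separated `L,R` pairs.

Round 1 (k=41): L=2 R=41
Round 2 (k=37): L=41 R=246
Round 3 (k=6): L=246 R=226
Round 4 (k=46): L=226 R=85
Round 5 (k=8): L=85 R=77
Round 6 (k=11): L=77 R=3

Answer: 2,41 41,246 246,226 226,85 85,77 77,3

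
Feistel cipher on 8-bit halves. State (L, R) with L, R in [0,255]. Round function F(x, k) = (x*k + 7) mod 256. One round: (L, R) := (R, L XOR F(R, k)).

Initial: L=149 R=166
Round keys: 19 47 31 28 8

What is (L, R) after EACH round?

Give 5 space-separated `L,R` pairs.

Round 1 (k=19): L=166 R=204
Round 2 (k=47): L=204 R=221
Round 3 (k=31): L=221 R=6
Round 4 (k=28): L=6 R=114
Round 5 (k=8): L=114 R=145

Answer: 166,204 204,221 221,6 6,114 114,145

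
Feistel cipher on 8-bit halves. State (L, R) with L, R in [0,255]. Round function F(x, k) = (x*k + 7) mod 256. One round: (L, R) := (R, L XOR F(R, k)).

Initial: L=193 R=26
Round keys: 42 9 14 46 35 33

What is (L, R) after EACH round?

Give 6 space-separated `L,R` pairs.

Round 1 (k=42): L=26 R=138
Round 2 (k=9): L=138 R=251
Round 3 (k=14): L=251 R=75
Round 4 (k=46): L=75 R=122
Round 5 (k=35): L=122 R=254
Round 6 (k=33): L=254 R=191

Answer: 26,138 138,251 251,75 75,122 122,254 254,191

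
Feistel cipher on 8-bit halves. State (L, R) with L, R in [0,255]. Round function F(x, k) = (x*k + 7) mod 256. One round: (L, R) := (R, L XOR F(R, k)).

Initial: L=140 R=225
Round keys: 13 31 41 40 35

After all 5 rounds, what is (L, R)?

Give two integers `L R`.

Round 1 (k=13): L=225 R=248
Round 2 (k=31): L=248 R=238
Round 3 (k=41): L=238 R=221
Round 4 (k=40): L=221 R=97
Round 5 (k=35): L=97 R=151

Answer: 97 151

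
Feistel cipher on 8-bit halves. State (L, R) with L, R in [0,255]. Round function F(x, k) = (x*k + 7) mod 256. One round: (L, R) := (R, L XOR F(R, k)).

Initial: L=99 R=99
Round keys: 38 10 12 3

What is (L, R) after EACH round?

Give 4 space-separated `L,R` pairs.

Answer: 99,218 218,232 232,61 61,86

Derivation:
Round 1 (k=38): L=99 R=218
Round 2 (k=10): L=218 R=232
Round 3 (k=12): L=232 R=61
Round 4 (k=3): L=61 R=86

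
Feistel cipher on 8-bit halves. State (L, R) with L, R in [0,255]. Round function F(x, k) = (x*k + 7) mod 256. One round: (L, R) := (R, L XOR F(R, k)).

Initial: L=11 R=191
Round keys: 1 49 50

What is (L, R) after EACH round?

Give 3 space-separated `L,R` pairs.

Answer: 191,205 205,251 251,192

Derivation:
Round 1 (k=1): L=191 R=205
Round 2 (k=49): L=205 R=251
Round 3 (k=50): L=251 R=192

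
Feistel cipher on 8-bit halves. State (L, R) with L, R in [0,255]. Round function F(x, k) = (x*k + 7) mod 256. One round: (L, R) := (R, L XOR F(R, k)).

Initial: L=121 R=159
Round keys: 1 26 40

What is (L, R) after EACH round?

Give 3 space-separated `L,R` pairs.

Answer: 159,223 223,50 50,8

Derivation:
Round 1 (k=1): L=159 R=223
Round 2 (k=26): L=223 R=50
Round 3 (k=40): L=50 R=8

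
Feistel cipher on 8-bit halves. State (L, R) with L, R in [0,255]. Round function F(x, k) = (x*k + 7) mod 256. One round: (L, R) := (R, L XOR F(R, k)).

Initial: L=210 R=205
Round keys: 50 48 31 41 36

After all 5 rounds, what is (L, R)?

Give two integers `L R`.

Answer: 63 205

Derivation:
Round 1 (k=50): L=205 R=195
Round 2 (k=48): L=195 R=90
Round 3 (k=31): L=90 R=46
Round 4 (k=41): L=46 R=63
Round 5 (k=36): L=63 R=205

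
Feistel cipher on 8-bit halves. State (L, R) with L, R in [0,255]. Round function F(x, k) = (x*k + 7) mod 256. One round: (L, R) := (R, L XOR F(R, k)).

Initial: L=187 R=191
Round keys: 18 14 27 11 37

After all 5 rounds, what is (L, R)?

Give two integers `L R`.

Answer: 98 60

Derivation:
Round 1 (k=18): L=191 R=206
Round 2 (k=14): L=206 R=244
Round 3 (k=27): L=244 R=13
Round 4 (k=11): L=13 R=98
Round 5 (k=37): L=98 R=60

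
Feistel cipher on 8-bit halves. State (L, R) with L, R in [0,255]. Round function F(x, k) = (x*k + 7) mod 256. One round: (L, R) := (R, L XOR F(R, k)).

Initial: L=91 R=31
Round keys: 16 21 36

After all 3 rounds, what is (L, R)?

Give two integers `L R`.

Answer: 60 219

Derivation:
Round 1 (k=16): L=31 R=172
Round 2 (k=21): L=172 R=60
Round 3 (k=36): L=60 R=219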